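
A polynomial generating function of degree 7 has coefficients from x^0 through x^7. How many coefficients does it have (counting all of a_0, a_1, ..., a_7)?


A polynomial of degree 7 takes the form a_0 + a_1 x + ... + a_7 x^7.
The number of coefficients is 7 + 1 = 8.

8


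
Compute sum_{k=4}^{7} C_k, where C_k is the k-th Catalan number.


C_4 through C_7: 14, 42, 132, 429
Sum = 14 + 42 + 132 + 429
= 617

617


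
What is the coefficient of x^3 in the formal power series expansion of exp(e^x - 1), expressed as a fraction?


exp(e^x - 1) is the exponential generating function for the Bell numbers Bell_k: exp(e^x - 1) = sum_{k>=0} Bell_k x^k / k!.
So the coefficient of x^3 in exp(e^x - 1) is Bell_3 / 3!.
Computing: Bell_3 = 5 and 3! = 6, giving
5/6 = 5/6.

5/6


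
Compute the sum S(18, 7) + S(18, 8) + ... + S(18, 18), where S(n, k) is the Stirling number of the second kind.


By definition, S(n, k) counts partitions of an n-set into exactly k nonempty blocks.
Computing row n = 18 for k = 7..18:
S(18, k): 197462483400, 189036065010, 106175395755, 37112163803, 8391004908, 1256328866, 125854638, 8408778, 367200, 9996, 153, 1
Sum = 539568082508.

539568082508


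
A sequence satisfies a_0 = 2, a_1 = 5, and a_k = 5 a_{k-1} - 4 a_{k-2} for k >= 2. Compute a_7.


The characteristic equation is t^2 - 5 t + 4 = 0, with roots r_1 = 4 and r_2 = 1 (so c_1 = r_1 + r_2, c_2 = -r_1 r_2 as required).
One can use the closed form a_n = A r_1^n + B r_2^n, but direct iteration is more reliable:
a_0 = 2, a_1 = 5, a_2 = 17, a_3 = 65, a_4 = 257, a_5 = 1025, a_6 = 4097, a_7 = 16385.
So a_7 = 16385.

16385


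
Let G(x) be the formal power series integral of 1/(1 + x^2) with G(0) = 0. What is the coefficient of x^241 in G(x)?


1/(1 + x^2) = sum_{j>=0} (-1)^j x^(2j). Integrating termwise with G(0) = 0:
G(x) = sum_{j>=0} (-1)^j x^(2j+1) / (2j+1) = arctan(x).
Only odd powers are nonzero. For x^241 write 241 = 2*120 + 1, giving
(-1)^120 / 241 = 1/241 = 1/241.

1/241


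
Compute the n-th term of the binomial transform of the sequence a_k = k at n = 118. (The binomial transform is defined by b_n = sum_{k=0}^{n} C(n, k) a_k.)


With a_k = k, b_n = sum_{k=0}^{n} C(n, k) k. Using k * C(n, k) = n * C(n-1, k-1) gives b_n = n * sum_{k>=1} C(n-1, k-1) = n * 2^(n-1).
For n = 118: 118 * 2^117 = 118 * 166153499473114484112975882535043072 = 19606112937827509125331154139135082496.

19606112937827509125331154139135082496


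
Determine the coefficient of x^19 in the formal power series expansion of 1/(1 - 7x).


The geometric series identity gives 1/(1 - c x) = sum_{k>=0} c^k x^k, so the coefficient of x^k is c^k.
Here c = 7 and k = 19.
Computing: 7^19 = 11398895185373143

11398895185373143


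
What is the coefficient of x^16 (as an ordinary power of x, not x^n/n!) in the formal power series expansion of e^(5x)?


The exponential series is e^y = sum_{k>=0} y^k / k!. Substituting y = 5x gives
e^(5x) = sum_{k>=0} 5^k x^k / k!.
So the coefficient of x^n is a^n/n! with a = 5, n = 16:
5^16 / 16! = 152587890625/20922789888000 = 1220703125/167382319104

1220703125/167382319104


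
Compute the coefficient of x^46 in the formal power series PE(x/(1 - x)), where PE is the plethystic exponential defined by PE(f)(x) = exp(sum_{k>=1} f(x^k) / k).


For f(x) = x/(1 - x) we have
sum_{k>=1} f(x^k) / k = sum_{k>=1} (1/k) * x^k / (1 - x^k) = sum_{k, m >= 1} x^(k m) / k,
which after exponentiating simplifies to
PE(x/(1 - x)) = prod_{k>=1} 1 / (1 - x^k).
This is the generating function for the partition function p(n), so the coefficient of x^46 is p(46).
Computing p(46) by dynamic programming over parts 1, 2, ..., 46: p(46) = 105558.

105558


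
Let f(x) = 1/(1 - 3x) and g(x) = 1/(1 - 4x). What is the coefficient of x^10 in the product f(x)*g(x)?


The coefficient of x^n in f*g is the Cauchy product: sum_{k=0}^{n} a^k * b^(n-k).
With a=3, b=4, n=10:
sum_{k=0}^{10} 3^k * 4^(10-k)
= 4017157

4017157


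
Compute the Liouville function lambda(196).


The Liouville function is lambda(k) = (-1)^Omega(k), where Omega(k) counts the prime factors of k with multiplicity.
Factoring: 196 = 2 * 2 * 7 * 7, so Omega(196) = 4.
lambda(196) = (-1)^4 = 1.

1


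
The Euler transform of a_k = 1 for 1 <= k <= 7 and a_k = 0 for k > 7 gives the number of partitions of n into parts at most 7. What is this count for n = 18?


Partitions of 18 into parts at most 7:
Using generating function (1-x)^(-1)(1-x^2)^(-1)...(1-x^7)^(-1),
the coefficient of x^18 = 248

248


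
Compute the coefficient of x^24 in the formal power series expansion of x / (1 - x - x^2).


Let f(x) = sum_{k>=0} a_k x^k. Multiplying f(x) * (1 - x - x^2) = x and matching coefficients gives a_0 = 0, a_1 = 1, and a_k = a_{k-1} + a_{k-2} for k >= 2. These are the Fibonacci numbers F_k.
Iterating from F_0 = 0, F_1 = 1:
F_0=0, F_1=1, F_2=1, F_3=2, F_4=3, F_5=5, F_6=8, F_7=13, F_8=21, F_9=34, ...
F_24 = 46368.

46368


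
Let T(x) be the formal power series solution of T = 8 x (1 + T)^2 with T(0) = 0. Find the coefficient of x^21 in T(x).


Apply the Lagrange inversion formula: if T = 8 x * phi(T) with phi(t) = (1 + t)^2, then [x^n] T = 8^n * (1/n) [t^(n-1)] phi(t)^n = 8^n * (1/n) [t^(n-1)] (1 + t)^(2n) = 8^n * (1/n) C(2n, n-1).
Using the identity C(2n, n-1) = C(2n, n) * n / (n+1), the unscaled factor equals C(2n, n) / (n+1) = C_n, the n-th Catalan number.
For n = 21: C_21 = C(42, 21) / 22 = 538257874440/22 = 24466267020.
With the 8^21 = 9223372036854775808 factor, the coefficient is 9223372036854775808 * 24466267020 = 225661483078490225880764252160.

225661483078490225880764252160


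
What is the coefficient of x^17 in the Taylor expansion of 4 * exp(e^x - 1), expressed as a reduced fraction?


exp(e^x - 1) = sum_{k>=0} Bell_k x^k / k!, where Bell_k is the k-th Bell number.
So the coefficient of x^17 is 4 * Bell_17 / 17!.
Computing: Bell_17 = 82864869804 and 17! = 355687428096000, giving
4 * 82864869804/355687428096000 = 255755771/274450176000.

255755771/274450176000


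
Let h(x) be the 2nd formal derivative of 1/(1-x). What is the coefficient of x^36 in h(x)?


Differentiating 2 times: d^2/dx^2 [1/(1-x)] = 2!/(1-x)^3.
The expansion 1/(1-x)^3 = sum_{k>=0} C(k+2, 2) x^k, so the coefficient of x^n in 2!/(1-x)^3 is 2! * C(n+2, 2).
For n = 36: 2 * C(38, 2) = 2 * 703 = 1406

1406


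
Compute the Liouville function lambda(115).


The Liouville function is lambda(k) = (-1)^Omega(k), where Omega(k) counts the prime factors of k with multiplicity.
Factoring: 115 = 5 * 23, so Omega(115) = 2.
lambda(115) = (-1)^2 = 1.

1


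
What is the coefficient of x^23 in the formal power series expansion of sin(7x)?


The Maclaurin series is sin(t) = sum_{k>=0} (-1)^k t^(2k+1) / (2k+1)!, so substituting t = 7x, only odd powers of x are nonzero, with coefficient of x^(2k+1) equal to (-1)^k 7^(2k+1) / (2k+1)!.
Write 23 = 2*11 + 1, giving the coefficient (-1)^11 * 7^23 / 23! = -27368747340080916343/25852016738884976640000 = -79792266297612001/75370311192084480000.

-79792266297612001/75370311192084480000


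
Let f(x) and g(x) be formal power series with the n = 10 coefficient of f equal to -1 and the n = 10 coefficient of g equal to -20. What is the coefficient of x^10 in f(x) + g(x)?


Addition of formal power series is termwise.
The coefficient of x^10 in f + g = -1 + -20
= -21

-21


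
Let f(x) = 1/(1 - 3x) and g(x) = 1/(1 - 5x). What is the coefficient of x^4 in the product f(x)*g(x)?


The coefficient of x^n in f*g is the Cauchy product: sum_{k=0}^{n} a^k * b^(n-k).
With a=3, b=5, n=4:
sum_{k=0}^{4} 3^k * 5^(4-k)
= 1441

1441


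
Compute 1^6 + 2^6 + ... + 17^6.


This power sum has a closed form given by Faulhaber's formula
sum_{k=1}^{m} k^p = (1 / (p + 1)) * sum_{j=0}^{p} C(p + 1, j) B_j m^(p + 1 - j),
but for small m direct computation is fastest:
1 + 64 + 729 + 4096 + 15625 + 46656 + 117649 + 262144 + 531441 + 1000000 + 1771561 + 2985984 + 4826809 + 7529536 + 11390625 + 16777216 + 24137569 = 71397705.

71397705


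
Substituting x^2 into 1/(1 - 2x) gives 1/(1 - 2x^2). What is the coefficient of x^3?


Since 1/(1 - 2x^2) only has even powers of x,
the coefficient of x^3 (odd) is 0.

0


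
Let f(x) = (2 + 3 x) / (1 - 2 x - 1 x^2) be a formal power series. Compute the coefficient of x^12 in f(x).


Write f(x) = sum_{k>=0} a_k x^k. Multiplying both sides by 1 - 2 x - 1 x^2 gives
(1 - 2 x - 1 x^2) sum_{k>=0} a_k x^k = 2 + 3 x.
Matching coefficients:
 x^0: a_0 = 2
 x^1: a_1 - 2 a_0 = 3  =>  a_1 = 2*2 + 3 = 7
 x^k (k >= 2): a_k = 2 a_{k-1} + 1 a_{k-2}.
Iterating: a_2 = 16, a_3 = 39, a_4 = 94, a_5 = 227, a_6 = 548, a_7 = 1323, a_8 = 3194, a_9 = 7711, a_10 = 18616, a_11 = 44943, a_12 = 108502.
So the coefficient of x^12 is 108502.

108502


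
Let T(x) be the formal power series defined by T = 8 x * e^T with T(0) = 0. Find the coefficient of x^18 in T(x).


Apply the Lagrange inversion formula: if T = 8 x * phi(T) with phi(t) = e^t, then
[x^n] T = 8^n * (1/n) [t^(n-1)] phi(t)^n = 8^n * (1/n) [t^(n-1)] e^(n t) = 8^n * (1/n) * n^(n-1) / (n-1)! = 8^n * n^(n-1) / n!.
When c = 1 this is the Cayley count of rooted labeled trees on n vertices, divided by n!.
For n = 18: 8^18 * 18^17 / 18! = 18014398509481984 * 2185911559738696531968/6402373705728000 = 91580367978306252441724649472/14889875.

91580367978306252441724649472/14889875


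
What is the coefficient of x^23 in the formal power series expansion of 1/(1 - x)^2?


The negative binomial / multiset identity is
1/(1 - x)^r = sum_{k>=0} C(k + r - 1, r - 1) x^k.
Here r = 2 and k = 23, so the coefficient is
C(23 + 1, 1) = C(24, 1)
= 24

24


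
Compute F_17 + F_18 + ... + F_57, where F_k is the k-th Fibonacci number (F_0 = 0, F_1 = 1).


Use the identity sum_{k=0}^{N} F_k = F_{N+2} - 1 (which follows from F_{k+2} - F_{k+1} = F_k). Then
sum_{k=17}^{57} F_k = (F_{59} - 1) - (F_{18} - 1) = F_{59} - F_{18}.
Computing: F_{59} = 956722026041, F_{18} = 2584, so
Sum = 956722026041 - 2584 = 956722023457.

956722023457


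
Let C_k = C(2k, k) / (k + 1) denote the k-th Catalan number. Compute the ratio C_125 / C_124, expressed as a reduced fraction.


Using C_k = (2k)! / (k! (k+1)!), the ratio C_{k+1}/C_k simplifies to
C_{k+1}/C_k = [(2k+2)! / ((k+1)! (k+2)!)] * [k! (k+1)! / (2k)!]
 = (2k+2)(2k+1) / ((k+1)(k+2)) = 2(2k+1) / (k+2).
For k = 124: 2(2*124 + 1) / (124 + 2) = 498/126 = 83/21.

83/21


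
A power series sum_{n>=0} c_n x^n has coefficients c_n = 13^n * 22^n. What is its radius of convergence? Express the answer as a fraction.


By the root test (Cauchy-Hadamard), the radius is R = 1 / limsup_n |c_n|^(1/n).
Here |c_n|^(1/n) = (13^n * 22^n)^(1/n) = 13 * 22 = 286 for all n.
So R = 1/286 = 1/286.

1/286


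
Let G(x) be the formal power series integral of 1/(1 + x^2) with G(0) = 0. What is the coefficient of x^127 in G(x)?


1/(1 + x^2) = sum_{j>=0} (-1)^j x^(2j). Integrating termwise with G(0) = 0:
G(x) = sum_{j>=0} (-1)^j x^(2j+1) / (2j+1) = arctan(x).
Only odd powers are nonzero. For x^127 write 127 = 2*63 + 1, giving
(-1)^63 / 127 = -1/127 = -1/127.

-1/127


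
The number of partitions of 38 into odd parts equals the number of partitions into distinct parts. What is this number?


Computing partitions of 38 into odd parts (1, 3, 5, ...):
Using the generating function prod_{k>=0} 1/(1-x^(2k+1)),
the count is 864

864


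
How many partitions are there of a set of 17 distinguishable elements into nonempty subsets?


Bell_17 can be computed from the Bell triangle or from Dobinski's identity Bell_n = (1/e) * sum_{k>=0} k^n / k!.
Computing Bell_17 = 82864869804.

82864869804


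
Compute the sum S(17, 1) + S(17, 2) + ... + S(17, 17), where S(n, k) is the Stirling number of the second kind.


By definition, S(n, k) counts partitions of an n-set into exactly k nonempty blocks.
Computing row n = 17 for k = 1..17:
S(17, k): 1, 65535, 21457825, 694337290, 5652751651, 17505749898, 25708104786, 20415995028, 9528822303, 2758334150, 512060978, 62022324, 4910178, 249900, 7820, 136, 1
Sum = 82864869804. (This equals Bell_17 since the sum runs over all k.)

82864869804


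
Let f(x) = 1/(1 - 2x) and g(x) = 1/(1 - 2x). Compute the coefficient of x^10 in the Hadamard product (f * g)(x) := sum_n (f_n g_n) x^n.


f has coefficients f_k = 2^k and g has coefficients g_k = 2^k, so the Hadamard product has coefficient (f*g)_k = 2^k * 2^k = 4^k.
For k = 10: 4^10 = 1048576.

1048576


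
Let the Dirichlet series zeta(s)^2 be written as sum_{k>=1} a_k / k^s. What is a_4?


The Dirichlet convolution of the constant function 1 with itself gives (1 * 1)(k) = sum_{d | k} 1 = d(k), the number of positive divisors of k.
Since zeta(s) = sum_{k>=1} 1/k^s, we have zeta(s)^2 = sum_{k>=1} d(k)/k^s, so a_k = d(k).
For k = 4: the divisors are 1, 2, 4.
Count = 3.

3


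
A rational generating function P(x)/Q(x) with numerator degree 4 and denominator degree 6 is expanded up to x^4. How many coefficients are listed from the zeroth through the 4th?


Expanding up to x^4 gives the coefficients for x^0, x^1, ..., x^4.
That is 4 + 1 = 5 coefficients in total.

5


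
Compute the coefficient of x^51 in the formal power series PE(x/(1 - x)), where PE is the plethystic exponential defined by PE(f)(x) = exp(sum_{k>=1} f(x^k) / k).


For f(x) = x/(1 - x) we have
sum_{k>=1} f(x^k) / k = sum_{k>=1} (1/k) * x^k / (1 - x^k) = sum_{k, m >= 1} x^(k m) / k,
which after exponentiating simplifies to
PE(x/(1 - x)) = prod_{k>=1} 1 / (1 - x^k).
This is the generating function for the partition function p(n), so the coefficient of x^51 is p(51).
Computing p(51) by dynamic programming over parts 1, 2, ..., 51: p(51) = 239943.

239943


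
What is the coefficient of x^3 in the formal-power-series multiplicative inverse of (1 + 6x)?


The inverse is 1/(1 + 6x). Apply the geometric identity 1/(1 - y) = sum_{k>=0} y^k with y = -6x:
1/(1 + 6x) = sum_{k>=0} (-6)^k x^k.
So the coefficient of x^3 is (-6)^3 = -216.

-216


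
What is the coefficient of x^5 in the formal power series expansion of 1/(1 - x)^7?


The expansion 1/(1 - x)^r = sum_{k>=0} C(k + r - 1, r - 1) x^k follows from the multiset / negative-binomial theorem (or from repeated differentiation of the geometric series).
For r = 7 and k = 5:
C(11, 6) = 39916800 / (720 * 120) = 462.

462


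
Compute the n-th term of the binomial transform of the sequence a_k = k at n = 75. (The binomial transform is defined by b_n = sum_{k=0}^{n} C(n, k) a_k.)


With a_k = k, b_n = sum_{k=0}^{n} C(n, k) k. Using k * C(n, k) = n * C(n-1, k-1) gives b_n = n * sum_{k>=1} C(n-1, k-1) = n * 2^(n-1).
For n = 75: 75 * 2^74 = 75 * 18889465931478580854784 = 1416709944860893564108800.

1416709944860893564108800


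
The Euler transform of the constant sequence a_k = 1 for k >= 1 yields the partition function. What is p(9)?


The Euler transform converts the sequence a_k = 1 into the number of integer partitions.
Using the recurrence or dynamic programming:
p(9) = 30

30


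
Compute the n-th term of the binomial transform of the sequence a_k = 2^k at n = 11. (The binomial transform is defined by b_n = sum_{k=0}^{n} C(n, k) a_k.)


With a_k = 2^k, b_n = sum_{k=0}^{n} C(n, k) 2^k = (1 + 2)^n by the binomial theorem.
For n = 11: (1 + 2)^11 = 3^11 = 177147.

177147


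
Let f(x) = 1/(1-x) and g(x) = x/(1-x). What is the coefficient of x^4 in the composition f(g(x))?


First simplify the composition: f(g(x)) = 1/(1 - x/(1-x)) = (1-x)/((1-x) - x) = (1-x)/(1-2x).
Now extract the coefficient. Write (1-x)/(1-2x) = 1/(1-2x) - x/(1-2x).
The coefficient of x^n in 1/(1-2x) is 2^n, and in x/(1-2x) is 2^(n-1) (for n >= 1).
So the coefficient of x^4 is 2^4 - 2^3 = 16 - 8 = 8.

8


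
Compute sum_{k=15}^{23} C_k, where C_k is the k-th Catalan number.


C_15 through C_23: 9694845, 35357670, 129644790, 477638700, 1767263190, 6564120420, 24466267020, 91482563640, 343059613650
Sum = 9694845 + 35357670 + 129644790 + 477638700 + 1767263190 + 6564120420 + 24466267020 + 91482563640 + 343059613650
= 467992163925

467992163925


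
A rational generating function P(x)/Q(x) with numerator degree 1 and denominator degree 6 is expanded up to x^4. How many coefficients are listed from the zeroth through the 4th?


Expanding up to x^4 gives the coefficients for x^0, x^1, ..., x^4.
That is 4 + 1 = 5 coefficients in total.

5


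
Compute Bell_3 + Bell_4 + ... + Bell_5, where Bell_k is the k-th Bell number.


Recall Bell_k counts set partitions of a k-set (with Bell_0 = 1 by convention).
Bell_3 through Bell_5: 5, 15, 52
Sum = 5 + 15 + 52 = 72.

72


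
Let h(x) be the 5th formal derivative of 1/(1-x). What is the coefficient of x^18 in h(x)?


Differentiating 5 times: d^5/dx^5 [1/(1-x)] = 5!/(1-x)^6.
The expansion 1/(1-x)^6 = sum_{k>=0} C(k+5, 5) x^k, so the coefficient of x^n in 5!/(1-x)^6 is 5! * C(n+5, 5).
For n = 18: 120 * C(23, 5) = 120 * 33649 = 4037880

4037880


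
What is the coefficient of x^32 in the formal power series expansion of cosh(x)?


The Maclaurin series is cosh(t) = sum_{m>=0} t^(2m) / (2m)!, so substituting t = x, only even powers of x are nonzero, with coefficient of x^(2m) equal to 1 / (2m)!.
For x^32 the coefficient is 1/32! = 1/263130836933693530167218012160000000 = 1/263130836933693530167218012160000000.

1/263130836933693530167218012160000000


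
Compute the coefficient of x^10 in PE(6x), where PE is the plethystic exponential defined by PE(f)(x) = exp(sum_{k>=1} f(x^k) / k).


With f(x) = 6x, the exponent is sum_{k>=1} 6 x^k / k = 6 * (-ln(1 - x)). Exponentiating:
PE(6x) = exp(-6 ln(1 - x)) = 1/(1 - x)^6.
By the negative binomial expansion, [x^n] 1/(1 - x)^6 = C(n + 5, 5).
For n = 10: C(15, 5) = 3003.

3003


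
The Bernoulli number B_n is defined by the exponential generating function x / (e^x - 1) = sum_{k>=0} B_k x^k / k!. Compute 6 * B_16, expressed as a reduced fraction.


Bernoulli numbers can also be computed recursively via B_0 = 1 and sum_{j=0}^{m} C(m+1, j) B_j = 0 for m >= 1. Odd-index Bernoulli numbers vanish for k >= 3.
Computing B_16 = -3617/510, so 6 * B_16 = 6 * -3617/510 = -3617/85.

-3617/85


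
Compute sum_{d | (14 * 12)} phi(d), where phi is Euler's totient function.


First, 14 * 12 = 168. One classical identity is sum_{d | n} phi(d) = n (each k in [1, n] has a unique gcd with n, and among the k's with gcd(k, n) = n/d there are phi(d) of them). So the sum equals 168. We also verify directly:
Divisors of 168: 1, 2, 3, 4, 6, 7, 8, 12, 14, 21, 24, 28, 42, 56, 84, 168.
phi values: 1, 1, 2, 2, 2, 6, 4, 4, 6, 12, 8, 12, 12, 24, 24, 48.
Sum = 168.

168


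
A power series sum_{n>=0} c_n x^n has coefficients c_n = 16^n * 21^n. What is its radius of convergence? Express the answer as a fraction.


By the root test (Cauchy-Hadamard), the radius is R = 1 / limsup_n |c_n|^(1/n).
Here |c_n|^(1/n) = (16^n * 21^n)^(1/n) = 16 * 21 = 336 for all n.
So R = 1/336 = 1/336.

1/336


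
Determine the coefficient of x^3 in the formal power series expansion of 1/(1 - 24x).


The geometric series identity gives 1/(1 - c x) = sum_{k>=0} c^k x^k, so the coefficient of x^k is c^k.
Here c = 24 and k = 3.
Computing: 24^3 = 13824

13824


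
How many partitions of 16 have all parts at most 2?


Using the generating function (1-x)^(-1)(1-x^2)^(-1),
the coefficient of x^16 counts these restricted partitions.
Result = 9

9


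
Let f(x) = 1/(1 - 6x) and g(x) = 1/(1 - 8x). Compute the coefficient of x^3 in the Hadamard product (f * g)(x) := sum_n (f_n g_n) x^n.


f has coefficients f_k = 6^k and g has coefficients g_k = 8^k, so the Hadamard product has coefficient (f*g)_k = 6^k * 8^k = 48^k.
For k = 3: 48^3 = 110592.

110592


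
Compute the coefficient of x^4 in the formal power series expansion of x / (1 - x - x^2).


Let f(x) = sum_{k>=0} a_k x^k. Multiplying f(x) * (1 - x - x^2) = x and matching coefficients gives a_0 = 0, a_1 = 1, and a_k = a_{k-1} + a_{k-2} for k >= 2. These are the Fibonacci numbers F_k.
Iterating from F_0 = 0, F_1 = 1:
F_0=0, F_1=1, F_2=1, F_3=2, F_4=3
F_4 = 3.

3


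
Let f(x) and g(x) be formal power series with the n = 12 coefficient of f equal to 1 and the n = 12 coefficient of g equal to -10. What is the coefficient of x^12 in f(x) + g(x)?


Addition of formal power series is termwise.
The coefficient of x^12 in f + g = 1 + -10
= -9

-9


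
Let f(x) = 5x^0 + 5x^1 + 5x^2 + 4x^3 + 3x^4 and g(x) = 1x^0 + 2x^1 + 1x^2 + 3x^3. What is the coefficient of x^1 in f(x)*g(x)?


Cauchy product at x^1:
5*2 + 5*1
= 15

15


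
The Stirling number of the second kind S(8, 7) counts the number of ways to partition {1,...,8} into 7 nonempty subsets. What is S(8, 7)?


Using the explicit formula S(n,k) = (1/k!) sum_{j=0}^{k} (-1)^(k-j) C(k,j) j^n:
S(8, 7) = 28
Equivalently, S(n,k) is n! times the coefficient of x^n in the EGF (e^x - 1)^k / k!.

28


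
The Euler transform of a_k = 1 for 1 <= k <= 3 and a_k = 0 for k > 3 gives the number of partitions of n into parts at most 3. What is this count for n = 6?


Partitions of 6 into parts at most 3:
Using generating function (1-x)^(-1)(1-x^2)^(-1)(1-x^3)^(-1),
the coefficient of x^6 = 7

7


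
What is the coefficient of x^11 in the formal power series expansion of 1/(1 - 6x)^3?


The general identity 1/(1 - c x)^r = sum_{k>=0} c^k C(k + r - 1, r - 1) x^k follows by substituting y = c x into 1/(1 - y)^r = sum_{k>=0} C(k + r - 1, r - 1) y^k.
For c = 6, r = 3, k = 11:
6^11 * C(13, 2) = 362797056 * 78 = 28298170368.

28298170368


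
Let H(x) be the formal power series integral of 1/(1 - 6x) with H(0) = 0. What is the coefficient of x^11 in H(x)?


1/(1 - 6x) = sum_{k>=0} 6^k x^k. Integrating termwise with H(0) = 0:
H(x) = sum_{k>=0} 6^k x^(k+1) / (k+1) = sum_{m>=1} 6^(m-1) x^m / m.
For m = 11: 6^10/11 = 60466176/11 = 60466176/11.

60466176/11


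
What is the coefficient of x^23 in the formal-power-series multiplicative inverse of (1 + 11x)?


The inverse is 1/(1 + 11x). Apply the geometric identity 1/(1 - y) = sum_{k>=0} y^k with y = -11x:
1/(1 + 11x) = sum_{k>=0} (-11)^k x^k.
So the coefficient of x^23 is (-11)^23 = -895430243255237372246531.

-895430243255237372246531


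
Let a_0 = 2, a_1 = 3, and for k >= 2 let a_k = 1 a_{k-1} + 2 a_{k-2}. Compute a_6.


Iterating the recurrence forward:
a_0 = 2
a_1 = 3
a_2 = 1*3 + 2*2 = 7
a_3 = 1*7 + 2*3 = 13
a_4 = 1*13 + 2*7 = 27
a_5 = 1*27 + 2*13 = 53
a_6 = 1*53 + 2*27 = 107
So a_6 = 107.

107


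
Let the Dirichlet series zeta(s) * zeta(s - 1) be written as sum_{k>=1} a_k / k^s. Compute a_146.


Convolution gives a_k = sum_{d | k} d * 1 = sum_{d | k} d = sigma(k), the sum of positive divisors of k.
For k = 146, the divisors are 1, 2, 73, 146, so
sigma(146) = 1 + 2 + 73 + 146 = 222.

222


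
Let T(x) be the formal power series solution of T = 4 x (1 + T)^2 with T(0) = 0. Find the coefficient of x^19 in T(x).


Apply the Lagrange inversion formula: if T = 4 x * phi(T) with phi(t) = (1 + t)^2, then [x^n] T = 4^n * (1/n) [t^(n-1)] phi(t)^n = 4^n * (1/n) [t^(n-1)] (1 + t)^(2n) = 4^n * (1/n) C(2n, n-1).
Using the identity C(2n, n-1) = C(2n, n) * n / (n+1), the unscaled factor equals C(2n, n) / (n+1) = C_n, the n-th Catalan number.
For n = 19: C_19 = C(38, 19) / 20 = 35345263800/20 = 1767263190.
With the 4^19 = 274877906944 factor, the coefficient is 274877906944 * 1767263190 = 485781606686376591360.

485781606686376591360


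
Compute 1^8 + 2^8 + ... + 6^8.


This power sum has a closed form given by Faulhaber's formula
sum_{k=1}^{m} k^p = (1 / (p + 1)) * sum_{j=0}^{p} C(p + 1, j) B_j m^(p + 1 - j),
but for small m direct computation is fastest:
1 + 256 + 6561 + 65536 + 390625 + 1679616 = 2142595.

2142595


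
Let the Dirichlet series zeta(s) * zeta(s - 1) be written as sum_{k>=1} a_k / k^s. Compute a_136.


Convolution gives a_k = sum_{d | k} d * 1 = sum_{d | k} d = sigma(k), the sum of positive divisors of k.
For k = 136, the divisors are 1, 2, 4, 8, 17, 34, 68, 136, so
sigma(136) = 1 + 2 + 4 + 8 + 17 + 34 + 68 + 136 = 270.

270


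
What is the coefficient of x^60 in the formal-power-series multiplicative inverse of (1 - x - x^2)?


Let the inverse be f(x) = sum_{k>=0} a_k x^k. From f(x) * (1 - x - x^2) = 1 and matching coefficients:
 x^0: a_0 = 1.
 x^1: a_1 - a_0 = 0, so a_1 = 1.
 x^k (k >= 2): a_k - a_{k-1} - a_{k-2} = 0, i.e. a_k = a_{k-1} + a_{k-2}.
This is the Fibonacci-type recurrence shifted so that a_0 = a_1 = 1.
Iterating: a_0=1, a_1=1, a_2=2, a_3=3, a_4=5, a_5=8, a_6=13, a_7=21, a_8=34, a_9=55, ...
a_60 = 2504730781961.

2504730781961


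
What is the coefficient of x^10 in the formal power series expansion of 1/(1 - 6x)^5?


The general identity 1/(1 - c x)^r = sum_{k>=0} c^k C(k + r - 1, r - 1) x^k follows by substituting y = c x into 1/(1 - y)^r = sum_{k>=0} C(k + r - 1, r - 1) y^k.
For c = 6, r = 5, k = 10:
6^10 * C(14, 4) = 60466176 * 1001 = 60526642176.

60526642176


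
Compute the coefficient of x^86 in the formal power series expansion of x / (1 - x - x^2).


Let f(x) = sum_{k>=0} a_k x^k. Multiplying f(x) * (1 - x - x^2) = x and matching coefficients gives a_0 = 0, a_1 = 1, and a_k = a_{k-1} + a_{k-2} for k >= 2. These are the Fibonacci numbers F_k.
Iterating from F_0 = 0, F_1 = 1:
F_0=0, F_1=1, F_2=1, F_3=2, F_4=3, F_5=5, F_6=8, F_7=13, F_8=21, F_9=34, ...
F_86 = 420196140727489673.

420196140727489673


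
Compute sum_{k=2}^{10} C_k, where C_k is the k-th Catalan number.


C_2 through C_10: 2, 5, 14, 42, 132, 429, 1430, 4862, 16796
Sum = 2 + 5 + 14 + 42 + 132 + 429 + 1430 + 4862 + 16796
= 23712

23712


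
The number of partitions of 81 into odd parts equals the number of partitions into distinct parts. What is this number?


Computing partitions of 81 into odd parts (1, 3, 5, ...):
Using the generating function prod_{k>=0} 1/(1-x^(2k+1)),
the count is 84756

84756


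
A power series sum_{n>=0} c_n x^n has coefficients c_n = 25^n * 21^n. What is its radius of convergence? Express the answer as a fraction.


By the root test (Cauchy-Hadamard), the radius is R = 1 / limsup_n |c_n|^(1/n).
Here |c_n|^(1/n) = (25^n * 21^n)^(1/n) = 25 * 21 = 525 for all n.
So R = 1/525 = 1/525.

1/525


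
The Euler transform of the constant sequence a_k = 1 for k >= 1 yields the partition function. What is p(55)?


The Euler transform converts the sequence a_k = 1 into the number of integer partitions.
Using the recurrence or dynamic programming:
p(55) = 451276

451276


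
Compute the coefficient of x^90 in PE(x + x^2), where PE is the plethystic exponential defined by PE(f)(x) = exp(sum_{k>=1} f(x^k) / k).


With f(x) = x + x^2, the exponent is sum_{k>=1} (x^k + x^(2k)) / k = -ln(1 - x) - ln(1 - x^2). Exponentiating:
PE(x + x^2) = 1 / ((1 - x)(1 - x^2)).
This is the generating function for partitions of n into parts of size 1 or 2. The number of 2's can be any j in 0..45, and the rest are 1's, so
[x^90] = floor(90/2) + 1 = 46.

46


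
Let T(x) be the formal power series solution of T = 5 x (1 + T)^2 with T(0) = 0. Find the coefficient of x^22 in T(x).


Apply the Lagrange inversion formula: if T = 5 x * phi(T) with phi(t) = (1 + t)^2, then [x^n] T = 5^n * (1/n) [t^(n-1)] phi(t)^n = 5^n * (1/n) [t^(n-1)] (1 + t)^(2n) = 5^n * (1/n) C(2n, n-1).
Using the identity C(2n, n-1) = C(2n, n) * n / (n+1), the unscaled factor equals C(2n, n) / (n+1) = C_n, the n-th Catalan number.
For n = 22: C_22 = C(44, 22) / 23 = 2104098963720/23 = 91482563640.
With the 5^22 = 2384185791015625 factor, the coefficient is 2384185791015625 * 91482563640 = 218111428356170654296875000.

218111428356170654296875000


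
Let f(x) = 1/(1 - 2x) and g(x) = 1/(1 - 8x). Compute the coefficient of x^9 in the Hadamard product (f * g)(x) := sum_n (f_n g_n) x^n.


f has coefficients f_k = 2^k and g has coefficients g_k = 8^k, so the Hadamard product has coefficient (f*g)_k = 2^k * 8^k = 16^k.
For k = 9: 16^9 = 68719476736.

68719476736


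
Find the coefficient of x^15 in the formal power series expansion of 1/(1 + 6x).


Write 1/(1 + c x) = 1/(1 - (-c) x) and apply the geometric-series identity
1/(1 - y) = sum_{k>=0} y^k to get 1/(1 + c x) = sum_{k>=0} (-c)^k x^k.
So the coefficient of x^k is (-c)^k = (-1)^k * c^k.
Here c = 6 and k = 15:
(-6)^15 = -1 * 470184984576 = -470184984576

-470184984576


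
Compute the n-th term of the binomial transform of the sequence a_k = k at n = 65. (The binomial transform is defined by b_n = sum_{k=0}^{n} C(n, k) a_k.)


With a_k = k, b_n = sum_{k=0}^{n} C(n, k) k. Using k * C(n, k) = n * C(n-1, k-1) gives b_n = n * sum_{k>=1} C(n-1, k-1) = n * 2^(n-1).
For n = 65: 65 * 2^64 = 65 * 18446744073709551616 = 1199038364791120855040.

1199038364791120855040


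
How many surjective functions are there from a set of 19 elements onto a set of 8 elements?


By inclusion-exclusion on which target elements are missed, the number of surjections from an n-set onto a k-set is
surj(n, k) = sum_{j=0}^{k} (-1)^j C(k, j) (k - j)^n.
Equivalently surj(n, k) = k! * S(n, k), where S(n, k) is the Stirling number of the second kind.
For n = 19, k = 8:
S(19, 8) = 1709751003480, so
surj = 8! * 1709751003480 = 40320 * 1709751003480 = 68937160460313600.

68937160460313600


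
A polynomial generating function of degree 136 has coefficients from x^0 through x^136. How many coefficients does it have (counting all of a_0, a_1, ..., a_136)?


A polynomial of degree 136 takes the form a_0 + a_1 x + ... + a_136 x^136.
The number of coefficients is 136 + 1 = 137.

137


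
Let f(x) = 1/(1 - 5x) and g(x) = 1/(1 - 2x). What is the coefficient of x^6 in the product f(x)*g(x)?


The coefficient of x^n in f*g is the Cauchy product: sum_{k=0}^{n} a^k * b^(n-k).
With a=5, b=2, n=6:
sum_{k=0}^{6} 5^k * 2^(6-k)
= 25999

25999


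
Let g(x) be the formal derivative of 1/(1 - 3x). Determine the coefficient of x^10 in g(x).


Differentiate termwise: d/dx sum_{k>=0} 3^k x^k = sum_{k>=1} k 3^k x^(k-1) = sum_{j>=0} (j+1) 3^(j+1) x^j.
Equivalently, d/dx [1/(1 - 3x)] = 3/(1 - 3x)^2.
For j = 10: 11 * 3^11 = 11 * 177147 = 1948617.

1948617


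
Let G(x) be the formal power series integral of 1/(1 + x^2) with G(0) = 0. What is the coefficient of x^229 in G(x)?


1/(1 + x^2) = sum_{j>=0} (-1)^j x^(2j). Integrating termwise with G(0) = 0:
G(x) = sum_{j>=0} (-1)^j x^(2j+1) / (2j+1) = arctan(x).
Only odd powers are nonzero. For x^229 write 229 = 2*114 + 1, giving
(-1)^114 / 229 = 1/229 = 1/229.

1/229


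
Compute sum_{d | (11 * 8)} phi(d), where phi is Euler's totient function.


First, 11 * 8 = 88. One classical identity is sum_{d | n} phi(d) = n (each k in [1, n] has a unique gcd with n, and among the k's with gcd(k, n) = n/d there are phi(d) of them). So the sum equals 88. We also verify directly:
Divisors of 88: 1, 2, 4, 8, 11, 22, 44, 88.
phi values: 1, 1, 2, 4, 10, 10, 20, 40.
Sum = 88.

88


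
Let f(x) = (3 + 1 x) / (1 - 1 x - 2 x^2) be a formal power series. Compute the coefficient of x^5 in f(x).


Write f(x) = sum_{k>=0} a_k x^k. Multiplying both sides by 1 - 1 x - 2 x^2 gives
(1 - 1 x - 2 x^2) sum_{k>=0} a_k x^k = 3 + 1 x.
Matching coefficients:
 x^0: a_0 = 3
 x^1: a_1 - 1 a_0 = 1  =>  a_1 = 1*3 + 1 = 4
 x^k (k >= 2): a_k = 1 a_{k-1} + 2 a_{k-2}.
Iterating: a_2 = 10, a_3 = 18, a_4 = 38, a_5 = 74.
So the coefficient of x^5 is 74.

74


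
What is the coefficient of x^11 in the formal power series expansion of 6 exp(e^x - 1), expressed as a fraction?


exp(e^x - 1) is the exponential generating function for the Bell numbers Bell_k: exp(e^x - 1) = sum_{k>=0} Bell_k x^k / k!.
So the coefficient of x^11 in 6 exp(e^x - 1) is 6 Bell_11 / 11!.
Computing: Bell_11 = 678570 and 11! = 39916800, giving
6 * 678570/39916800 = 22619/221760.

22619/221760


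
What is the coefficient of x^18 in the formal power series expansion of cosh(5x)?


The Maclaurin series is cosh(t) = sum_{m>=0} t^(2m) / (2m)!, so substituting t = 5x, only even powers of x are nonzero, with coefficient of x^(2m) equal to 5^(2m) / (2m)!.
For x^18 the coefficient is 5^18/18! = 3814697265625/6402373705728000 = 30517578125/51218989645824.

30517578125/51218989645824


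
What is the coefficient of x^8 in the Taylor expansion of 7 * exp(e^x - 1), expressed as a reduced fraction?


exp(e^x - 1) = sum_{k>=0} Bell_k x^k / k!, where Bell_k is the k-th Bell number.
So the coefficient of x^8 is 7 * Bell_8 / 8!.
Computing: Bell_8 = 4140 and 8! = 40320, giving
7 * 4140/40320 = 23/32.

23/32


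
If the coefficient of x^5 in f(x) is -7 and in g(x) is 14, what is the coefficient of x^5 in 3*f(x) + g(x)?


Scalar multiplication scales coefficients: 3 * -7 = -21.
Then add the g coefficient: -21 + 14
= -7

-7


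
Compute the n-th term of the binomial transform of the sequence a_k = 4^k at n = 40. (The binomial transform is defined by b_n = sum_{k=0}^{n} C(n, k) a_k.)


With a_k = 4^k, b_n = sum_{k=0}^{n} C(n, k) 4^k = (1 + 4)^n by the binomial theorem.
For n = 40: (1 + 4)^40 = 5^40 = 9094947017729282379150390625.

9094947017729282379150390625


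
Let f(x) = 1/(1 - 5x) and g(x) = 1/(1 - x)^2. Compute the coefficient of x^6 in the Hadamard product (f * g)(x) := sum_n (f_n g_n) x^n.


f has coefficients f_k = 5^k. For g = 1/(1 - x)^2 the coefficient is g_k = C(k + 1, 1) = k + 1. The Hadamard coefficient is (f * g)_k = 5^k * (k + 1).
For k = 6: 5^6 * 7 = 15625 * 7 = 109375.

109375


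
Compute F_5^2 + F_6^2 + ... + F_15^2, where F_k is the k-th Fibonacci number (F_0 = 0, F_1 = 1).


There is a standard identity sum_{k=0}^{N} F_k^2 = F_N * F_{N+1} (proved inductively from the telescoping relation F_k^2 = F_k F_{k+1} - F_{k-1} F_k). Then
sum_{k=5}^{15} F_k^2 = F_15 F_16 - F_4 F_5.
Computing: F_15 = 610, F_16 = 987, F_4 = 3, F_5 = 5.
Sum = 610 * 987 - 3 * 5 = 602055.

602055


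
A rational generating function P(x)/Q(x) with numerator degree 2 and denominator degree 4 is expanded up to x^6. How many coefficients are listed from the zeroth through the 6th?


Expanding up to x^6 gives the coefficients for x^0, x^1, ..., x^6.
That is 6 + 1 = 7 coefficients in total.

7


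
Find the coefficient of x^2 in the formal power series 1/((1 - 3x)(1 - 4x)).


By partial fractions or Cauchy convolution:
The coefficient equals sum_{k=0}^{2} 3^k * 4^(2-k).
= 37

37


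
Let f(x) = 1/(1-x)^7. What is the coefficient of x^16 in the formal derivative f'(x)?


Differentiate: d/dx [ 1/(1-x)^r ] = r / (1-x)^(r+1).
Here r = 7, so f'(x) = 7 / (1-x)^8.
The expansion of 1/(1-x)^(r+1) has coefficient of x^n equal to C(n+r, r).
So the coefficient of x^16 in f'(x) is
7 * C(23, 7) = 7 * 245157 = 1716099

1716099


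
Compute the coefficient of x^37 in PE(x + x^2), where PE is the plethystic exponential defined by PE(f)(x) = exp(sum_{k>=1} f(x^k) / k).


With f(x) = x + x^2, the exponent is sum_{k>=1} (x^k + x^(2k)) / k = -ln(1 - x) - ln(1 - x^2). Exponentiating:
PE(x + x^2) = 1 / ((1 - x)(1 - x^2)).
This is the generating function for partitions of n into parts of size 1 or 2. The number of 2's can be any j in 0..18, and the rest are 1's, so
[x^37] = floor(37/2) + 1 = 19.

19


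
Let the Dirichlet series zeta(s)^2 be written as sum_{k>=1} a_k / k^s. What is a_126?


The Dirichlet convolution of the constant function 1 with itself gives (1 * 1)(k) = sum_{d | k} 1 = d(k), the number of positive divisors of k.
Since zeta(s) = sum_{k>=1} 1/k^s, we have zeta(s)^2 = sum_{k>=1} d(k)/k^s, so a_k = d(k).
For k = 126: the divisors are 1, 2, 3, 6, 7, 9, 14, 18, 21, 42, 63, 126.
Count = 12.

12


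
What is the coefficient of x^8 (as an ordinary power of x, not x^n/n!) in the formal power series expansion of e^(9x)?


The exponential series is e^y = sum_{k>=0} y^k / k!. Substituting y = 9x gives
e^(9x) = sum_{k>=0} 9^k x^k / k!.
So the coefficient of x^n is a^n/n! with a = 9, n = 8:
9^8 / 8! = 43046721/40320 = 4782969/4480

4782969/4480


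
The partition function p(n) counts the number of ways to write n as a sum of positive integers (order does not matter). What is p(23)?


Using the generating function prod_{k>=1} 1/(1-x^k), we compute p(23).
By dynamic programming over parts 1 through 23:
p(23) = 1255

1255


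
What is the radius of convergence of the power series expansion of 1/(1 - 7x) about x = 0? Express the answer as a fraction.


Expanding 1/(1 - 7x) = sum_{k>=0} 7^k x^k, the series converges when |7x| < 1, i.e., |x| < 1/7.
So the radius of convergence is 1/7 = 1/7.

1/7


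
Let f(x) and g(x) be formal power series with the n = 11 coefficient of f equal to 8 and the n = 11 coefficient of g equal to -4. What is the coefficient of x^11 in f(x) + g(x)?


Addition of formal power series is termwise.
The coefficient of x^11 in f + g = 8 + -4
= 4

4


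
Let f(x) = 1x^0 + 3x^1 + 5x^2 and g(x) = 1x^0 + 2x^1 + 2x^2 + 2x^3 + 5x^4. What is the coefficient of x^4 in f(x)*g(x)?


Cauchy product at x^4:
1*5 + 3*2 + 5*2
= 21

21


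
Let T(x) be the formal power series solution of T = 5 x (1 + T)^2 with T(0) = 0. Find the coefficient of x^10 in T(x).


Apply the Lagrange inversion formula: if T = 5 x * phi(T) with phi(t) = (1 + t)^2, then [x^n] T = 5^n * (1/n) [t^(n-1)] phi(t)^n = 5^n * (1/n) [t^(n-1)] (1 + t)^(2n) = 5^n * (1/n) C(2n, n-1).
Using the identity C(2n, n-1) = C(2n, n) * n / (n+1), the unscaled factor equals C(2n, n) / (n+1) = C_n, the n-th Catalan number.
For n = 10: C_10 = C(20, 10) / 11 = 184756/11 = 16796.
With the 5^10 = 9765625 factor, the coefficient is 9765625 * 16796 = 164023437500.

164023437500


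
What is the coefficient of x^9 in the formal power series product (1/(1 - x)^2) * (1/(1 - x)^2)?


Combine the factors: (1/(1 - x)^2) * (1/(1 - x)^2) = 1/(1 - x)^4.
Then use 1/(1 - x)^r = sum_{k>=0} C(k + r - 1, r - 1) x^k with r = 4 and k = 9:
C(12, 3) = 220.

220


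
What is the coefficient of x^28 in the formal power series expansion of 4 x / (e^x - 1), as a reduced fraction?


The exponential generating function for Bernoulli numbers is
x / (e^x - 1) = sum_{k>=0} B_k x^k / k!.
So the coefficient of x^28 in 4 x / (e^x - 1) is 4 B_28 / 28!.
Computing: B_28 = -23749461029/870, 28! = 304888344611713860501504000000, giving
4 * -23749461029/870 / 304888344611713860501504000000 = -3392780147/9473316421863966379868160000000.

-3392780147/9473316421863966379868160000000


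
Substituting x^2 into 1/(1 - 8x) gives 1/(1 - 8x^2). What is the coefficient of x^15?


Since 1/(1 - 8x^2) only has even powers of x,
the coefficient of x^15 (odd) is 0.

0


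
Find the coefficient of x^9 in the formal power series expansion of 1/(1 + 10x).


Write 1/(1 + c x) = 1/(1 - (-c) x) and apply the geometric-series identity
1/(1 - y) = sum_{k>=0} y^k to get 1/(1 + c x) = sum_{k>=0} (-c)^k x^k.
So the coefficient of x^k is (-c)^k = (-1)^k * c^k.
Here c = 10 and k = 9:
(-10)^9 = -1 * 1000000000 = -1000000000

-1000000000


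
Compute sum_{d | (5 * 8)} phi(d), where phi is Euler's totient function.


First, 5 * 8 = 40. One classical identity is sum_{d | n} phi(d) = n (each k in [1, n] has a unique gcd with n, and among the k's with gcd(k, n) = n/d there are phi(d) of them). So the sum equals 40. We also verify directly:
Divisors of 40: 1, 2, 4, 5, 8, 10, 20, 40.
phi values: 1, 1, 2, 4, 4, 4, 8, 16.
Sum = 40.

40


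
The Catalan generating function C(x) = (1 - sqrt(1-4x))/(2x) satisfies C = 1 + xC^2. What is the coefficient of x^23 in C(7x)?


Substituting x -> 7x scales the n-th coefficient by 7^n, so [x^23] C(7x) = 7^23 * C_23.
C_23 = C(2*23, 23)/(24) = 8233430727600/24 = 343059613650.
So 7^23 * 343059613650 = 27368747340080916343 * 343059613650 = 9389111888572624320367550881950.

9389111888572624320367550881950


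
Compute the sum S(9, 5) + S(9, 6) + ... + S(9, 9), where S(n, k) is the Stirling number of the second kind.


By definition, S(n, k) counts partitions of an n-set into exactly k nonempty blocks.
Computing row n = 9 for k = 5..9:
S(9, k): 6951, 2646, 462, 36, 1
Sum = 10096.

10096


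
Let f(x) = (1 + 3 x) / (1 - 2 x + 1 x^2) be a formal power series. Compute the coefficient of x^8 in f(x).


Write f(x) = sum_{k>=0} a_k x^k. Multiplying both sides by 1 - 2 x + 1 x^2 gives
(1 - 2 x + 1 x^2) sum_{k>=0} a_k x^k = 1 + 3 x.
Matching coefficients:
 x^0: a_0 = 1
 x^1: a_1 - 2 a_0 = 3  =>  a_1 = 2*1 + 3 = 5
 x^k (k >= 2): a_k = 2 a_{k-1} - 1 a_{k-2}.
Iterating: a_2 = 9, a_3 = 13, a_4 = 17, a_5 = 21, a_6 = 25, a_7 = 29, a_8 = 33.
So the coefficient of x^8 is 33.

33
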